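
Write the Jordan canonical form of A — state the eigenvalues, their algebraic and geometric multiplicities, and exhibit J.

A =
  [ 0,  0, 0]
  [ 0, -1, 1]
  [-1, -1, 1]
J_3(0)

The characteristic polynomial is
  det(x·I − A) = x^3

Eigenvalues and multiplicities (the geometric multiplicity of λ is n − rank(A − λI), which equals the number of Jordan blocks for λ):
  λ = 0: algebraic multiplicity = 3, geometric multiplicity = 1

Determining the block sizes for each eigenvalue:
  λ = 0: one block (gm = 1), so the single block has size am = 3 → block sizes [3]

Assembling the blocks gives a Jordan form
J =
  [0, 1, 0]
  [0, 0, 1]
  [0, 0, 0]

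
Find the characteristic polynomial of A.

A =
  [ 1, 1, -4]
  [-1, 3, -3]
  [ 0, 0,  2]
x^3 - 6*x^2 + 12*x - 8

Expanding det(x·I − A) (e.g. by cofactor expansion or by noting that A is similar to its Jordan form J, which has the same characteristic polynomial as A) gives
  χ_A(x) = x^3 - 6*x^2 + 12*x - 8
which factors as (x - 2)^3. The eigenvalues (with algebraic multiplicities) are λ = 2 with multiplicity 3.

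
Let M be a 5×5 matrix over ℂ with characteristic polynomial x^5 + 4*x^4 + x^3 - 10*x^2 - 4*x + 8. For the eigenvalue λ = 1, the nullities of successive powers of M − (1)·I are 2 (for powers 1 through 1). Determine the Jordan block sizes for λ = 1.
Block sizes for λ = 1: [1, 1]

From the dimensions of kernels of powers, the number of Jordan blocks of size at least j is d_j − d_{j−1} where d_j = dim ker(N^j) (with d_0 = 0). Computing the differences gives [2].
The number of blocks of size exactly k is (#blocks of size ≥ k) − (#blocks of size ≥ k + 1), so the partition is: 2 block(s) of size 1.
In nonincreasing order the block sizes are [1, 1].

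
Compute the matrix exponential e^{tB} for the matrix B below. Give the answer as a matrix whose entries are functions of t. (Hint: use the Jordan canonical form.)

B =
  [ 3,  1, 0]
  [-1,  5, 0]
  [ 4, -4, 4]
e^{tB} =
  [-t*exp(4*t) + exp(4*t), t*exp(4*t), 0]
  [-t*exp(4*t), t*exp(4*t) + exp(4*t), 0]
  [4*t*exp(4*t), -4*t*exp(4*t), exp(4*t)]

Strategy: write B = P · J · P⁻¹ where J is a Jordan canonical form, so e^{tB} = P · e^{tJ} · P⁻¹, and e^{tJ} can be computed block-by-block.

B has Jordan form
J =
  [4, 1, 0]
  [0, 4, 0]
  [0, 0, 4]
(up to reordering of blocks).

Per-block formulas:
  For a 1×1 block at λ = 4: exp(t · [4]) = [e^(4t)].
  For a 2×2 Jordan block J_2(4): exp(t · J_2(4)) = e^(4t)·(I + t·N), where N is the 2×2 nilpotent shift.

After assembling e^{tJ} and conjugating by P, we get:

e^{tB} =
  [-t*exp(4*t) + exp(4*t), t*exp(4*t), 0]
  [-t*exp(4*t), t*exp(4*t) + exp(4*t), 0]
  [4*t*exp(4*t), -4*t*exp(4*t), exp(4*t)]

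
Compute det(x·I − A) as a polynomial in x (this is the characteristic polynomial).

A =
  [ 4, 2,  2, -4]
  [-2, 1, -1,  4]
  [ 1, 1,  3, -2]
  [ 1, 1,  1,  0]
x^4 - 8*x^3 + 24*x^2 - 32*x + 16

Expanding det(x·I − A) (e.g. by cofactor expansion or by noting that A is similar to its Jordan form J, which has the same characteristic polynomial as A) gives
  χ_A(x) = x^4 - 8*x^3 + 24*x^2 - 32*x + 16
which factors as (x - 2)^4. The eigenvalues (with algebraic multiplicities) are λ = 2 with multiplicity 4.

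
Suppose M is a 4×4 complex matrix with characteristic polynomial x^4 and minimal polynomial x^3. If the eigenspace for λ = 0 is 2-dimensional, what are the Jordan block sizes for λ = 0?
Block sizes for λ = 0: [3, 1]

Step 1 — from the characteristic polynomial, algebraic multiplicity of λ = 0 is 4. From dim ker(M − (0)·I) = 2, there are exactly 2 Jordan blocks for λ = 0.
Step 2 — from the minimal polynomial, the factor (x − 0)^3 tells us the largest block for λ = 0 has size 3.
Step 3 — with total size 4, 2 blocks, and largest block 3, the block sizes (in nonincreasing order) are [3, 1].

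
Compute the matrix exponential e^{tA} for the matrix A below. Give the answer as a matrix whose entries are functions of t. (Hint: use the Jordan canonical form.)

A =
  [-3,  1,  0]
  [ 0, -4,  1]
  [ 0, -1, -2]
e^{tA} =
  [exp(-3*t), -t^2*exp(-3*t)/2 + t*exp(-3*t), t^2*exp(-3*t)/2]
  [0, -t*exp(-3*t) + exp(-3*t), t*exp(-3*t)]
  [0, -t*exp(-3*t), t*exp(-3*t) + exp(-3*t)]

Strategy: write A = P · J · P⁻¹ where J is a Jordan canonical form, so e^{tA} = P · e^{tJ} · P⁻¹, and e^{tJ} can be computed block-by-block.

A has Jordan form
J =
  [-3,  1,  0]
  [ 0, -3,  1]
  [ 0,  0, -3]
(up to reordering of blocks).

Per-block formulas:
  For a 3×3 Jordan block J_3(-3): exp(t · J_3(-3)) = e^(-3t)·(I + t·N + (t^2/2)·N^2), where N is the 3×3 nilpotent shift.

After assembling e^{tJ} and conjugating by P, we get:

e^{tA} =
  [exp(-3*t), -t^2*exp(-3*t)/2 + t*exp(-3*t), t^2*exp(-3*t)/2]
  [0, -t*exp(-3*t) + exp(-3*t), t*exp(-3*t)]
  [0, -t*exp(-3*t), t*exp(-3*t) + exp(-3*t)]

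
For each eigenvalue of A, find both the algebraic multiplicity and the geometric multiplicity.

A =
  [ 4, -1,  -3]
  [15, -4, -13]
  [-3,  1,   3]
λ = 1: alg = 3, geom = 1

Step 1 — factor the characteristic polynomial to read off the algebraic multiplicities:
  χ_A(x) = (x - 1)^3

Step 2 — compute geometric multiplicities via the rank-nullity identity g(λ) = n − rank(A − λI):
  rank(A − (1)·I) = 2, so dim ker(A − (1)·I) = n − 2 = 1

Summary:
  λ = 1: algebraic multiplicity = 3, geometric multiplicity = 1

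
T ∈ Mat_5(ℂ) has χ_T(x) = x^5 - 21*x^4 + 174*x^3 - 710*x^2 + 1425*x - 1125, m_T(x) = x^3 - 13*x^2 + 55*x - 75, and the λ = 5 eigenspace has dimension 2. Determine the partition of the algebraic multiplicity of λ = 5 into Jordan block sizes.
Block sizes for λ = 5: [2, 1]

Step 1 — from the characteristic polynomial, algebraic multiplicity of λ = 5 is 3. From dim ker(T − (5)·I) = 2, there are exactly 2 Jordan blocks for λ = 5.
Step 2 — from the minimal polynomial, the factor (x − 5)^2 tells us the largest block for λ = 5 has size 2.
Step 3 — with total size 3, 2 blocks, and largest block 2, the block sizes (in nonincreasing order) are [2, 1].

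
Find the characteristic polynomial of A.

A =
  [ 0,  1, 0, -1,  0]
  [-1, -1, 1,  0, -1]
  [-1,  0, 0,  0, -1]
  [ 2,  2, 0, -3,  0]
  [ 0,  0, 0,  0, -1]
x^5 + 5*x^4 + 10*x^3 + 10*x^2 + 5*x + 1

Expanding det(x·I − A) (e.g. by cofactor expansion or by noting that A is similar to its Jordan form J, which has the same characteristic polynomial as A) gives
  χ_A(x) = x^5 + 5*x^4 + 10*x^3 + 10*x^2 + 5*x + 1
which factors as (x + 1)^5. The eigenvalues (with algebraic multiplicities) are λ = -1 with multiplicity 5.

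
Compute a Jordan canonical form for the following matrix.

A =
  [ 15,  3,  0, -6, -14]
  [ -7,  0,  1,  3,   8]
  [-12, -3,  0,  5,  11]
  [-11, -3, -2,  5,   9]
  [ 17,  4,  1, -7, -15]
J_3(1) ⊕ J_2(1)

The characteristic polynomial is
  det(x·I − A) = x^5 - 5*x^4 + 10*x^3 - 10*x^2 + 5*x - 1 = (x - 1)^5

Eigenvalues and multiplicities (the geometric multiplicity of λ is n − rank(A − λI), which equals the number of Jordan blocks for λ):
  λ = 1: algebraic multiplicity = 5, geometric multiplicity = 2

Determining the block sizes for each eigenvalue:
  λ = 1: with am = 5 and gm = 2, the partition is not yet determined (e.g. several partitions of 5 into 2 parts exist). Let N = A − (1)·I. Computing rank(N^1) = 3, rank(N^2) = 1, rank(N^3) = 0; the number of blocks of size ≥ j is rank(N^{j−1}) − rank(N^j), giving [2, 2, 1]. So we have 1 block(s) of size 3, 1 block(s) of size 2 → block sizes [3, 2]

Assembling the blocks gives a Jordan form
J =
  [1, 1, 0, 0, 0]
  [0, 1, 1, 0, 0]
  [0, 0, 1, 0, 0]
  [0, 0, 0, 1, 1]
  [0, 0, 0, 0, 1]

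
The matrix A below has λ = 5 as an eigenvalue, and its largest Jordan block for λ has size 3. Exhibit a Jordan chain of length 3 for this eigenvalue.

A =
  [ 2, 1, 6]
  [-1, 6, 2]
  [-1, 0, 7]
A Jordan chain for λ = 5 of length 3:
v_1 = (2, 0, 1)ᵀ
v_2 = (-3, -1, -1)ᵀ
v_3 = (1, 0, 0)ᵀ

Let N = A − (5)·I. We want v_3 with N^3 v_3 = 0 but N^2 v_3 ≠ 0; then v_{j-1} := N · v_j for j = 3, …, 2.

Pick v_3 = (1, 0, 0)ᵀ.
Then v_2 = N · v_3 = (-3, -1, -1)ᵀ.
Then v_1 = N · v_2 = (2, 0, 1)ᵀ.

Sanity check: (A − (5)·I) v_1 = (0, 0, 0)ᵀ = 0. ✓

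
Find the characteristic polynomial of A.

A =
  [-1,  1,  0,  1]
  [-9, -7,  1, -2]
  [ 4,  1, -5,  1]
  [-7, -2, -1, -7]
x^4 + 20*x^3 + 150*x^2 + 500*x + 625

Expanding det(x·I − A) (e.g. by cofactor expansion or by noting that A is similar to its Jordan form J, which has the same characteristic polynomial as A) gives
  χ_A(x) = x^4 + 20*x^3 + 150*x^2 + 500*x + 625
which factors as (x + 5)^4. The eigenvalues (with algebraic multiplicities) are λ = -5 with multiplicity 4.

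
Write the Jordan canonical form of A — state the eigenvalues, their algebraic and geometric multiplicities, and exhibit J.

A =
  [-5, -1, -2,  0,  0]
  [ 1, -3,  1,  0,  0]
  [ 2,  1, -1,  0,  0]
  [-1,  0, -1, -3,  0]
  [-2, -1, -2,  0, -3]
J_3(-3) ⊕ J_1(-3) ⊕ J_1(-3)

The characteristic polynomial is
  det(x·I − A) = x^5 + 15*x^4 + 90*x^3 + 270*x^2 + 405*x + 243 = (x + 3)^5

Eigenvalues and multiplicities (the geometric multiplicity of λ is n − rank(A − λI), which equals the number of Jordan blocks for λ):
  λ = -3: algebraic multiplicity = 5, geometric multiplicity = 3

Determining the block sizes for each eigenvalue:
  λ = -3: with am = 5 and gm = 3, the partition is not yet determined (e.g. several partitions of 5 into 3 parts exist). Let N = A − (-3)·I. Computing rank(N^1) = 2, rank(N^2) = 1, rank(N^3) = 0; the number of blocks of size ≥ j is rank(N^{j−1}) − rank(N^j), giving [3, 1, 1]. So we have 1 block(s) of size 3, 2 block(s) of size 1 → block sizes [3, 1, 1]

Assembling the blocks gives a Jordan form
J =
  [-3,  1,  0,  0,  0]
  [ 0, -3,  1,  0,  0]
  [ 0,  0, -3,  0,  0]
  [ 0,  0,  0, -3,  0]
  [ 0,  0,  0,  0, -3]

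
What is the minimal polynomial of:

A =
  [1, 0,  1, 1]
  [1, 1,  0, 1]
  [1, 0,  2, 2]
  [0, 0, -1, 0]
x^3 - 3*x^2 + 3*x - 1

The characteristic polynomial is χ_A(x) = (x - 1)^4, so the eigenvalues are known. The minimal polynomial is
  m_A(x) = Π_λ (x − λ)^{k_λ}
where k_λ is the size of the *largest* Jordan block for λ (equivalently, the smallest k with (A − λI)^k v = 0 for every generalised eigenvector v of λ).

  λ = 1: largest Jordan block has size 3, contributing (x − 1)^3

So m_A(x) = (x - 1)^3 = x^3 - 3*x^2 + 3*x - 1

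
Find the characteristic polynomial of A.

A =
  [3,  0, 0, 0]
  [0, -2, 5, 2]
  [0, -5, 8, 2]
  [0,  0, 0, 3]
x^4 - 12*x^3 + 54*x^2 - 108*x + 81

Expanding det(x·I − A) (e.g. by cofactor expansion or by noting that A is similar to its Jordan form J, which has the same characteristic polynomial as A) gives
  χ_A(x) = x^4 - 12*x^3 + 54*x^2 - 108*x + 81
which factors as (x - 3)^4. The eigenvalues (with algebraic multiplicities) are λ = 3 with multiplicity 4.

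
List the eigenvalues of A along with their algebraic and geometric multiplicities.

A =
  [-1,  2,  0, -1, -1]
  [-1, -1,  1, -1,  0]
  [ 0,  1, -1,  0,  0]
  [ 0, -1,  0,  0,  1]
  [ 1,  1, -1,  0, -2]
λ = -1: alg = 5, geom = 2

Step 1 — factor the characteristic polynomial to read off the algebraic multiplicities:
  χ_A(x) = (x + 1)^5

Step 2 — compute geometric multiplicities via the rank-nullity identity g(λ) = n − rank(A − λI):
  rank(A − (-1)·I) = 3, so dim ker(A − (-1)·I) = n − 3 = 2

Summary:
  λ = -1: algebraic multiplicity = 5, geometric multiplicity = 2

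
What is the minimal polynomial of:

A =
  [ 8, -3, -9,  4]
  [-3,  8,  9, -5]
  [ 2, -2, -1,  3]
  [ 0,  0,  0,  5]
x^2 - 10*x + 25

The characteristic polynomial is χ_A(x) = (x - 5)^4, so the eigenvalues are known. The minimal polynomial is
  m_A(x) = Π_λ (x − λ)^{k_λ}
where k_λ is the size of the *largest* Jordan block for λ (equivalently, the smallest k with (A − λI)^k v = 0 for every generalised eigenvector v of λ).

  λ = 5: largest Jordan block has size 2, contributing (x − 5)^2

So m_A(x) = (x - 5)^2 = x^2 - 10*x + 25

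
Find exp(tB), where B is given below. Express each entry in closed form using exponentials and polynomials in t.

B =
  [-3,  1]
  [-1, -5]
e^{tB} =
  [t*exp(-4*t) + exp(-4*t), t*exp(-4*t)]
  [-t*exp(-4*t), -t*exp(-4*t) + exp(-4*t)]

Strategy: write B = P · J · P⁻¹ where J is a Jordan canonical form, so e^{tB} = P · e^{tJ} · P⁻¹, and e^{tJ} can be computed block-by-block.

B has Jordan form
J =
  [-4,  1]
  [ 0, -4]
(up to reordering of blocks).

Per-block formulas:
  For a 2×2 Jordan block J_2(-4): exp(t · J_2(-4)) = e^(-4t)·(I + t·N), where N is the 2×2 nilpotent shift.

After assembling e^{tJ} and conjugating by P, we get:

e^{tB} =
  [t*exp(-4*t) + exp(-4*t), t*exp(-4*t)]
  [-t*exp(-4*t), -t*exp(-4*t) + exp(-4*t)]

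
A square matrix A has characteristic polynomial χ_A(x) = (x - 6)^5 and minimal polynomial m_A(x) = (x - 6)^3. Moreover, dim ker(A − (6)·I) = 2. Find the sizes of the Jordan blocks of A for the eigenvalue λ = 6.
Block sizes for λ = 6: [3, 2]

Step 1 — from the characteristic polynomial, algebraic multiplicity of λ = 6 is 5. From dim ker(A − (6)·I) = 2, there are exactly 2 Jordan blocks for λ = 6.
Step 2 — from the minimal polynomial, the factor (x − 6)^3 tells us the largest block for λ = 6 has size 3.
Step 3 — with total size 5, 2 blocks, and largest block 3, the block sizes (in nonincreasing order) are [3, 2].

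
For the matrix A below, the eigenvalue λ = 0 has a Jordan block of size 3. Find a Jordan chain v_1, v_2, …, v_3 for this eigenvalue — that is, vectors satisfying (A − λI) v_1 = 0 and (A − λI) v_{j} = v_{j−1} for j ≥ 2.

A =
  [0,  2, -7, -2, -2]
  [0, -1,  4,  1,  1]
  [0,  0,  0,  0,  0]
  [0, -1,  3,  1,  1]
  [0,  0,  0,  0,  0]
A Jordan chain for λ = 0 of length 3:
v_1 = (2, -1, 0, -1, 0)ᵀ
v_2 = (-7, 4, 0, 3, 0)ᵀ
v_3 = (0, 0, 1, 0, 0)ᵀ

Let N = A − (0)·I. We want v_3 with N^3 v_3 = 0 but N^2 v_3 ≠ 0; then v_{j-1} := N · v_j for j = 3, …, 2.

Pick v_3 = (0, 0, 1, 0, 0)ᵀ.
Then v_2 = N · v_3 = (-7, 4, 0, 3, 0)ᵀ.
Then v_1 = N · v_2 = (2, -1, 0, -1, 0)ᵀ.

Sanity check: (A − (0)·I) v_1 = (0, 0, 0, 0, 0)ᵀ = 0. ✓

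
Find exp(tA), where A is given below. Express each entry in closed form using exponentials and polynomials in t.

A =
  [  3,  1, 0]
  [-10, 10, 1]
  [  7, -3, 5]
e^{tA} =
  [-t^2*exp(6*t)/2 - 3*t*exp(6*t) + exp(6*t), t^2*exp(6*t)/2 + t*exp(6*t), t^2*exp(6*t)/2]
  [-3*t^2*exp(6*t)/2 - 10*t*exp(6*t), 3*t^2*exp(6*t)/2 + 4*t*exp(6*t) + exp(6*t), 3*t^2*exp(6*t)/2 + t*exp(6*t)]
  [t^2*exp(6*t) + 7*t*exp(6*t), -t^2*exp(6*t) - 3*t*exp(6*t), -t^2*exp(6*t) - t*exp(6*t) + exp(6*t)]

Strategy: write A = P · J · P⁻¹ where J is a Jordan canonical form, so e^{tA} = P · e^{tJ} · P⁻¹, and e^{tJ} can be computed block-by-block.

A has Jordan form
J =
  [6, 1, 0]
  [0, 6, 1]
  [0, 0, 6]
(up to reordering of blocks).

Per-block formulas:
  For a 3×3 Jordan block J_3(6): exp(t · J_3(6)) = e^(6t)·(I + t·N + (t^2/2)·N^2), where N is the 3×3 nilpotent shift.

After assembling e^{tJ} and conjugating by P, we get:

e^{tA} =
  [-t^2*exp(6*t)/2 - 3*t*exp(6*t) + exp(6*t), t^2*exp(6*t)/2 + t*exp(6*t), t^2*exp(6*t)/2]
  [-3*t^2*exp(6*t)/2 - 10*t*exp(6*t), 3*t^2*exp(6*t)/2 + 4*t*exp(6*t) + exp(6*t), 3*t^2*exp(6*t)/2 + t*exp(6*t)]
  [t^2*exp(6*t) + 7*t*exp(6*t), -t^2*exp(6*t) - 3*t*exp(6*t), -t^2*exp(6*t) - t*exp(6*t) + exp(6*t)]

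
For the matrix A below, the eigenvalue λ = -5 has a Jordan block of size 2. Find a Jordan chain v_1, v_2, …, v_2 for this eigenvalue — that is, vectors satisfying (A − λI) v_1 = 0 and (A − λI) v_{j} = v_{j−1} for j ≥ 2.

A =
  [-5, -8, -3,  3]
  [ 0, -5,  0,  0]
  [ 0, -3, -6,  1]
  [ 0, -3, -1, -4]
A Jordan chain for λ = -5 of length 2:
v_1 = (-8, 0, -3, -3)ᵀ
v_2 = (0, 1, 0, 0)ᵀ

Let N = A − (-5)·I. We want v_2 with N^2 v_2 = 0 but N^1 v_2 ≠ 0; then v_{j-1} := N · v_j for j = 2, …, 2.

Pick v_2 = (0, 1, 0, 0)ᵀ.
Then v_1 = N · v_2 = (-8, 0, -3, -3)ᵀ.

Sanity check: (A − (-5)·I) v_1 = (0, 0, 0, 0)ᵀ = 0. ✓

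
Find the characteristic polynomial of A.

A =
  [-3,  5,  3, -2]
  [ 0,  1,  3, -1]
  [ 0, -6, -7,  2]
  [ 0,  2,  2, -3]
x^4 + 12*x^3 + 54*x^2 + 108*x + 81

Expanding det(x·I − A) (e.g. by cofactor expansion or by noting that A is similar to its Jordan form J, which has the same characteristic polynomial as A) gives
  χ_A(x) = x^4 + 12*x^3 + 54*x^2 + 108*x + 81
which factors as (x + 3)^4. The eigenvalues (with algebraic multiplicities) are λ = -3 with multiplicity 4.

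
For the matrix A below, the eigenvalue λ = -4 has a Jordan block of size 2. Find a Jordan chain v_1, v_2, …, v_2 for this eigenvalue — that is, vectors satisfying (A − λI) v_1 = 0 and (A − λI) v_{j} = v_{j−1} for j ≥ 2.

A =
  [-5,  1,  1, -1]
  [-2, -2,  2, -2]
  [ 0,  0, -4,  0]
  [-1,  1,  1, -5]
A Jordan chain for λ = -4 of length 2:
v_1 = (-1, -2, 0, -1)ᵀ
v_2 = (1, 0, 0, 0)ᵀ

Let N = A − (-4)·I. We want v_2 with N^2 v_2 = 0 but N^1 v_2 ≠ 0; then v_{j-1} := N · v_j for j = 2, …, 2.

Pick v_2 = (1, 0, 0, 0)ᵀ.
Then v_1 = N · v_2 = (-1, -2, 0, -1)ᵀ.

Sanity check: (A − (-4)·I) v_1 = (0, 0, 0, 0)ᵀ = 0. ✓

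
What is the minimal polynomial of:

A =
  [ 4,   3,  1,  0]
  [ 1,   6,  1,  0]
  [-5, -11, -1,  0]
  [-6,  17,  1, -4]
x^4 - 5*x^3 - 9*x^2 + 81*x - 108

The characteristic polynomial is χ_A(x) = (x - 3)^3*(x + 4), so the eigenvalues are known. The minimal polynomial is
  m_A(x) = Π_λ (x − λ)^{k_λ}
where k_λ is the size of the *largest* Jordan block for λ (equivalently, the smallest k with (A − λI)^k v = 0 for every generalised eigenvector v of λ).

  λ = -4: largest Jordan block has size 1, contributing (x + 4)
  λ = 3: largest Jordan block has size 3, contributing (x − 3)^3

So m_A(x) = (x - 3)^3*(x + 4) = x^4 - 5*x^3 - 9*x^2 + 81*x - 108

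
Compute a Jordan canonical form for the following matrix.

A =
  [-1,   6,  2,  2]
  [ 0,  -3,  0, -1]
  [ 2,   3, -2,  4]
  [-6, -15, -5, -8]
J_1(-5) ⊕ J_3(-3)

The characteristic polynomial is
  det(x·I − A) = x^4 + 14*x^3 + 72*x^2 + 162*x + 135 = (x + 3)^3*(x + 5)

Eigenvalues and multiplicities (the geometric multiplicity of λ is n − rank(A − λI), which equals the number of Jordan blocks for λ):
  λ = -5: algebraic multiplicity = 1, geometric multiplicity = 1
  λ = -3: algebraic multiplicity = 3, geometric multiplicity = 1

Determining the block sizes for each eigenvalue:
  λ = -5: one block (gm = 1), so the single block has size am = 1 → block sizes [1]
  λ = -3: one block (gm = 1), so the single block has size am = 3 → block sizes [3]

Assembling the blocks gives a Jordan form
J =
  [-5,  0,  0,  0]
  [ 0, -3,  1,  0]
  [ 0,  0, -3,  1]
  [ 0,  0,  0, -3]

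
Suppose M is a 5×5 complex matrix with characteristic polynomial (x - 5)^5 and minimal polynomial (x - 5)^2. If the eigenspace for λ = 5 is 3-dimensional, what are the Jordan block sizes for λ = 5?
Block sizes for λ = 5: [2, 2, 1]

Step 1 — from the characteristic polynomial, algebraic multiplicity of λ = 5 is 5. From dim ker(M − (5)·I) = 3, there are exactly 3 Jordan blocks for λ = 5.
Step 2 — from the minimal polynomial, the factor (x − 5)^2 tells us the largest block for λ = 5 has size 2.
Step 3 — with total size 5, 3 blocks, and largest block 2, the block sizes (in nonincreasing order) are [2, 2, 1].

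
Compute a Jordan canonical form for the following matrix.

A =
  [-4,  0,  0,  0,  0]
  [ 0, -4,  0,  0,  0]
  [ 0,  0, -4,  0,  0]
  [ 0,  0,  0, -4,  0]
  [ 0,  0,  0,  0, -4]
J_1(-4) ⊕ J_1(-4) ⊕ J_1(-4) ⊕ J_1(-4) ⊕ J_1(-4)

The characteristic polynomial is
  det(x·I − A) = x^5 + 20*x^4 + 160*x^3 + 640*x^2 + 1280*x + 1024 = (x + 4)^5

Eigenvalues and multiplicities (the geometric multiplicity of λ is n − rank(A − λI), which equals the number of Jordan blocks for λ):
  λ = -4: algebraic multiplicity = 5, geometric multiplicity = 5

Determining the block sizes for each eigenvalue:
  λ = -4: gm = am = 5, so every block has size 1 → block sizes [1, 1, 1, 1, 1]

Assembling the blocks gives a Jordan form
J =
  [-4,  0,  0,  0,  0]
  [ 0, -4,  0,  0,  0]
  [ 0,  0, -4,  0,  0]
  [ 0,  0,  0, -4,  0]
  [ 0,  0,  0,  0, -4]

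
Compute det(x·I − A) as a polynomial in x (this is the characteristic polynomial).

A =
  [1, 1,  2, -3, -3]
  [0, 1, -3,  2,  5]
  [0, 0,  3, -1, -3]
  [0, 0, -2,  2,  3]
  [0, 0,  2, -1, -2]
x^5 - 5*x^4 + 10*x^3 - 10*x^2 + 5*x - 1

Expanding det(x·I − A) (e.g. by cofactor expansion or by noting that A is similar to its Jordan form J, which has the same characteristic polynomial as A) gives
  χ_A(x) = x^5 - 5*x^4 + 10*x^3 - 10*x^2 + 5*x - 1
which factors as (x - 1)^5. The eigenvalues (with algebraic multiplicities) are λ = 1 with multiplicity 5.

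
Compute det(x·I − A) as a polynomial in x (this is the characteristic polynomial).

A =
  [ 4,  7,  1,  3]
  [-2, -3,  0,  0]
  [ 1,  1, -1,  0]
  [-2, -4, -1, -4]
x^4 + 4*x^3 + 6*x^2 + 4*x + 1

Expanding det(x·I − A) (e.g. by cofactor expansion or by noting that A is similar to its Jordan form J, which has the same characteristic polynomial as A) gives
  χ_A(x) = x^4 + 4*x^3 + 6*x^2 + 4*x + 1
which factors as (x + 1)^4. The eigenvalues (with algebraic multiplicities) are λ = -1 with multiplicity 4.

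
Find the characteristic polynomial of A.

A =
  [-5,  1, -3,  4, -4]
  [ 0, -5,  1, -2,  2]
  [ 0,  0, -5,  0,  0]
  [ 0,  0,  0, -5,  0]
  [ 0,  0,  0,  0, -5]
x^5 + 25*x^4 + 250*x^3 + 1250*x^2 + 3125*x + 3125

Expanding det(x·I − A) (e.g. by cofactor expansion or by noting that A is similar to its Jordan form J, which has the same characteristic polynomial as A) gives
  χ_A(x) = x^5 + 25*x^4 + 250*x^3 + 1250*x^2 + 3125*x + 3125
which factors as (x + 5)^5. The eigenvalues (with algebraic multiplicities) are λ = -5 with multiplicity 5.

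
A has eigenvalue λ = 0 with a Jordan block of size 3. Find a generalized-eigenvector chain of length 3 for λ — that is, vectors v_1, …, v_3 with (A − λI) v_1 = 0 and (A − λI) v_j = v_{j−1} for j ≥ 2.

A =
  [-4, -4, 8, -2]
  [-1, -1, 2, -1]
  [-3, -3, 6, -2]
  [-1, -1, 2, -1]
A Jordan chain for λ = 0 of length 3:
v_1 = (-2, 0, -1, 0)ᵀ
v_2 = (-4, -1, -3, -1)ᵀ
v_3 = (1, 0, 0, 0)ᵀ

Let N = A − (0)·I. We want v_3 with N^3 v_3 = 0 but N^2 v_3 ≠ 0; then v_{j-1} := N · v_j for j = 3, …, 2.

Pick v_3 = (1, 0, 0, 0)ᵀ.
Then v_2 = N · v_3 = (-4, -1, -3, -1)ᵀ.
Then v_1 = N · v_2 = (-2, 0, -1, 0)ᵀ.

Sanity check: (A − (0)·I) v_1 = (0, 0, 0, 0)ᵀ = 0. ✓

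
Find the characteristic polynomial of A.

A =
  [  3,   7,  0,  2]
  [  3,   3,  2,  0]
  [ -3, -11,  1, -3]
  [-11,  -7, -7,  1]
x^4 - 8*x^3 + 24*x^2 - 32*x + 16

Expanding det(x·I − A) (e.g. by cofactor expansion or by noting that A is similar to its Jordan form J, which has the same characteristic polynomial as A) gives
  χ_A(x) = x^4 - 8*x^3 + 24*x^2 - 32*x + 16
which factors as (x - 2)^4. The eigenvalues (with algebraic multiplicities) are λ = 2 with multiplicity 4.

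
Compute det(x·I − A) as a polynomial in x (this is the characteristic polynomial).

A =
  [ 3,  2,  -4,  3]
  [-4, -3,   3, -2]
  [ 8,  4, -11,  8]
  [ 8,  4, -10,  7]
x^4 + 4*x^3 + 6*x^2 + 4*x + 1

Expanding det(x·I − A) (e.g. by cofactor expansion or by noting that A is similar to its Jordan form J, which has the same characteristic polynomial as A) gives
  χ_A(x) = x^4 + 4*x^3 + 6*x^2 + 4*x + 1
which factors as (x + 1)^4. The eigenvalues (with algebraic multiplicities) are λ = -1 with multiplicity 4.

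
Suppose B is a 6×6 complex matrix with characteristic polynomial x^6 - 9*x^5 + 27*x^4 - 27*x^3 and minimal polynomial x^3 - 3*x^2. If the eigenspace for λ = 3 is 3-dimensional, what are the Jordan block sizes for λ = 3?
Block sizes for λ = 3: [1, 1, 1]

Step 1 — from the characteristic polynomial, algebraic multiplicity of λ = 3 is 3. From dim ker(B − (3)·I) = 3, there are exactly 3 Jordan blocks for λ = 3.
Step 2 — from the minimal polynomial, the factor (x − 3) tells us the largest block for λ = 3 has size 1.
Step 3 — with total size 3, 3 blocks, and largest block 1, the block sizes (in nonincreasing order) are [1, 1, 1].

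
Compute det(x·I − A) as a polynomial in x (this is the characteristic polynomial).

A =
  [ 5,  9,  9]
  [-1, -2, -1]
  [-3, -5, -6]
x^3 + 3*x^2 + 3*x + 1

Expanding det(x·I − A) (e.g. by cofactor expansion or by noting that A is similar to its Jordan form J, which has the same characteristic polynomial as A) gives
  χ_A(x) = x^3 + 3*x^2 + 3*x + 1
which factors as (x + 1)^3. The eigenvalues (with algebraic multiplicities) are λ = -1 with multiplicity 3.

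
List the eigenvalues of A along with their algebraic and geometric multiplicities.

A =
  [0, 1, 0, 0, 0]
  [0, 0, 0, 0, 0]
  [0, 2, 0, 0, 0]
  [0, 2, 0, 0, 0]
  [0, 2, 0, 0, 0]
λ = 0: alg = 5, geom = 4

Step 1 — factor the characteristic polynomial to read off the algebraic multiplicities:
  χ_A(x) = x^5

Step 2 — compute geometric multiplicities via the rank-nullity identity g(λ) = n − rank(A − λI):
  rank(A − (0)·I) = 1, so dim ker(A − (0)·I) = n − 1 = 4

Summary:
  λ = 0: algebraic multiplicity = 5, geometric multiplicity = 4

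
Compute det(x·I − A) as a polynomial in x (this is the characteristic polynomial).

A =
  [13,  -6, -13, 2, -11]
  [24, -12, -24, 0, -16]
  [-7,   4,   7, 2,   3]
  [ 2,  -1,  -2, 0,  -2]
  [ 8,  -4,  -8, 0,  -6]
x^5 - 2*x^4

Expanding det(x·I − A) (e.g. by cofactor expansion or by noting that A is similar to its Jordan form J, which has the same characteristic polynomial as A) gives
  χ_A(x) = x^5 - 2*x^4
which factors as x^4*(x - 2). The eigenvalues (with algebraic multiplicities) are λ = 0 with multiplicity 4, λ = 2 with multiplicity 1.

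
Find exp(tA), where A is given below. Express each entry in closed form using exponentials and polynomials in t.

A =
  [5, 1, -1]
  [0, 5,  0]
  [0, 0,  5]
e^{tA} =
  [exp(5*t), t*exp(5*t), -t*exp(5*t)]
  [0, exp(5*t), 0]
  [0, 0, exp(5*t)]

Strategy: write A = P · J · P⁻¹ where J is a Jordan canonical form, so e^{tA} = P · e^{tJ} · P⁻¹, and e^{tJ} can be computed block-by-block.

A has Jordan form
J =
  [5, 1, 0]
  [0, 5, 0]
  [0, 0, 5]
(up to reordering of blocks).

Per-block formulas:
  For a 1×1 block at λ = 5: exp(t · [5]) = [e^(5t)].
  For a 2×2 Jordan block J_2(5): exp(t · J_2(5)) = e^(5t)·(I + t·N), where N is the 2×2 nilpotent shift.

After assembling e^{tJ} and conjugating by P, we get:

e^{tA} =
  [exp(5*t), t*exp(5*t), -t*exp(5*t)]
  [0, exp(5*t), 0]
  [0, 0, exp(5*t)]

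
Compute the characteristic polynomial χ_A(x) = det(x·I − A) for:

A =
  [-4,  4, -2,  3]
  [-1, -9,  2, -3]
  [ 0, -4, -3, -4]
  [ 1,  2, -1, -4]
x^4 + 20*x^3 + 150*x^2 + 500*x + 625

Expanding det(x·I − A) (e.g. by cofactor expansion or by noting that A is similar to its Jordan form J, which has the same characteristic polynomial as A) gives
  χ_A(x) = x^4 + 20*x^3 + 150*x^2 + 500*x + 625
which factors as (x + 5)^4. The eigenvalues (with algebraic multiplicities) are λ = -5 with multiplicity 4.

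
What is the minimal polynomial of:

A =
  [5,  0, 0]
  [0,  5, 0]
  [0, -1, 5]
x^2 - 10*x + 25

The characteristic polynomial is χ_A(x) = (x - 5)^3, so the eigenvalues are known. The minimal polynomial is
  m_A(x) = Π_λ (x − λ)^{k_λ}
where k_λ is the size of the *largest* Jordan block for λ (equivalently, the smallest k with (A − λI)^k v = 0 for every generalised eigenvector v of λ).

  λ = 5: largest Jordan block has size 2, contributing (x − 5)^2

So m_A(x) = (x - 5)^2 = x^2 - 10*x + 25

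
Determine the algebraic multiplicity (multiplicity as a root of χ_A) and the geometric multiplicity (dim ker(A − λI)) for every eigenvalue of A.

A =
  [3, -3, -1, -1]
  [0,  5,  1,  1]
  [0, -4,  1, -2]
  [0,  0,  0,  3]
λ = 3: alg = 4, geom = 2

Step 1 — factor the characteristic polynomial to read off the algebraic multiplicities:
  χ_A(x) = (x - 3)^4

Step 2 — compute geometric multiplicities via the rank-nullity identity g(λ) = n − rank(A − λI):
  rank(A − (3)·I) = 2, so dim ker(A − (3)·I) = n − 2 = 2

Summary:
  λ = 3: algebraic multiplicity = 4, geometric multiplicity = 2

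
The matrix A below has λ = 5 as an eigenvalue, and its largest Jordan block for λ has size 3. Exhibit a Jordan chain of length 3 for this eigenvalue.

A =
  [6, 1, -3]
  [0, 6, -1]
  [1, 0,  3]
A Jordan chain for λ = 5 of length 3:
v_1 = (-2, -1, -1)ᵀ
v_2 = (1, 0, 1)ᵀ
v_3 = (1, 0, 0)ᵀ

Let N = A − (5)·I. We want v_3 with N^3 v_3 = 0 but N^2 v_3 ≠ 0; then v_{j-1} := N · v_j for j = 3, …, 2.

Pick v_3 = (1, 0, 0)ᵀ.
Then v_2 = N · v_3 = (1, 0, 1)ᵀ.
Then v_1 = N · v_2 = (-2, -1, -1)ᵀ.

Sanity check: (A − (5)·I) v_1 = (0, 0, 0)ᵀ = 0. ✓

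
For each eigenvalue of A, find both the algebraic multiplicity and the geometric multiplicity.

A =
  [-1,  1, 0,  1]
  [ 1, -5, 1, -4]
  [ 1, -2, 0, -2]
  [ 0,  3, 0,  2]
λ = -1: alg = 4, geom = 2

Step 1 — factor the characteristic polynomial to read off the algebraic multiplicities:
  χ_A(x) = (x + 1)^4

Step 2 — compute geometric multiplicities via the rank-nullity identity g(λ) = n − rank(A − λI):
  rank(A − (-1)·I) = 2, so dim ker(A − (-1)·I) = n − 2 = 2

Summary:
  λ = -1: algebraic multiplicity = 4, geometric multiplicity = 2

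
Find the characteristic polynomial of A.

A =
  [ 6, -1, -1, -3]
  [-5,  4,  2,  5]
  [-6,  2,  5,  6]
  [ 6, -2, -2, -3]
x^4 - 12*x^3 + 54*x^2 - 108*x + 81

Expanding det(x·I − A) (e.g. by cofactor expansion or by noting that A is similar to its Jordan form J, which has the same characteristic polynomial as A) gives
  χ_A(x) = x^4 - 12*x^3 + 54*x^2 - 108*x + 81
which factors as (x - 3)^4. The eigenvalues (with algebraic multiplicities) are λ = 3 with multiplicity 4.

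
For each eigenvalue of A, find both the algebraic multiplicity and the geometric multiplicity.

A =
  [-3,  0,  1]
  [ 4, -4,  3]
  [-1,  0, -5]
λ = -4: alg = 3, geom = 1

Step 1 — factor the characteristic polynomial to read off the algebraic multiplicities:
  χ_A(x) = (x + 4)^3

Step 2 — compute geometric multiplicities via the rank-nullity identity g(λ) = n − rank(A − λI):
  rank(A − (-4)·I) = 2, so dim ker(A − (-4)·I) = n − 2 = 1

Summary:
  λ = -4: algebraic multiplicity = 3, geometric multiplicity = 1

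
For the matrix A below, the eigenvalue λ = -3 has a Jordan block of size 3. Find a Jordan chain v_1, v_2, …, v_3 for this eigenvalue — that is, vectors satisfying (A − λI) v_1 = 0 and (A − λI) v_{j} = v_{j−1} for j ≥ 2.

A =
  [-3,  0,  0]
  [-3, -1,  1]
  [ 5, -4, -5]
A Jordan chain for λ = -3 of length 3:
v_1 = (0, -1, 2)ᵀ
v_2 = (0, -3, 5)ᵀ
v_3 = (1, 0, 0)ᵀ

Let N = A − (-3)·I. We want v_3 with N^3 v_3 = 0 but N^2 v_3 ≠ 0; then v_{j-1} := N · v_j for j = 3, …, 2.

Pick v_3 = (1, 0, 0)ᵀ.
Then v_2 = N · v_3 = (0, -3, 5)ᵀ.
Then v_1 = N · v_2 = (0, -1, 2)ᵀ.

Sanity check: (A − (-3)·I) v_1 = (0, 0, 0)ᵀ = 0. ✓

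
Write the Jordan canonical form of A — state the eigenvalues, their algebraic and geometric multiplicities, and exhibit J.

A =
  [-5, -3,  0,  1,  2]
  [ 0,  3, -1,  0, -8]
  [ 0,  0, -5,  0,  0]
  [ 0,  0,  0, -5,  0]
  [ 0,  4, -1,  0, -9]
J_3(-5) ⊕ J_1(-5) ⊕ J_1(-1)

The characteristic polynomial is
  det(x·I − A) = x^5 + 21*x^4 + 170*x^3 + 650*x^2 + 1125*x + 625 = (x + 1)*(x + 5)^4

Eigenvalues and multiplicities (the geometric multiplicity of λ is n − rank(A − λI), which equals the number of Jordan blocks for λ):
  λ = -5: algebraic multiplicity = 4, geometric multiplicity = 2
  λ = -1: algebraic multiplicity = 1, geometric multiplicity = 1

Determining the block sizes for each eigenvalue:
  λ = -5: with am = 4 and gm = 2, the partition is not yet determined (e.g. several partitions of 4 into 2 parts exist). Let N = A − (-5)·I. Computing rank(N^1) = 3, rank(N^2) = 2, rank(N^3) = 1; the number of blocks of size ≥ j is rank(N^{j−1}) − rank(N^j), giving [2, 1, 1]. So we have 1 block(s) of size 3, 1 block(s) of size 1 → block sizes [3, 1]
  λ = -1: one block (gm = 1), so the single block has size am = 1 → block sizes [1]

Assembling the blocks gives a Jordan form
J =
  [-5,  1,  0,  0,  0]
  [ 0, -5,  1,  0,  0]
  [ 0,  0, -5,  0,  0]
  [ 0,  0,  0, -5,  0]
  [ 0,  0,  0,  0, -1]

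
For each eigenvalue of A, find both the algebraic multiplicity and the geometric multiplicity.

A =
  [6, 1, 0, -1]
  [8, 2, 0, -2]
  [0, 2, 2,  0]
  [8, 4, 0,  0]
λ = 2: alg = 3, geom = 2; λ = 4: alg = 1, geom = 1

Step 1 — factor the characteristic polynomial to read off the algebraic multiplicities:
  χ_A(x) = (x - 4)*(x - 2)^3

Step 2 — compute geometric multiplicities via the rank-nullity identity g(λ) = n − rank(A − λI):
  rank(A − (2)·I) = 2, so dim ker(A − (2)·I) = n − 2 = 2
  rank(A − (4)·I) = 3, so dim ker(A − (4)·I) = n − 3 = 1

Summary:
  λ = 2: algebraic multiplicity = 3, geometric multiplicity = 2
  λ = 4: algebraic multiplicity = 1, geometric multiplicity = 1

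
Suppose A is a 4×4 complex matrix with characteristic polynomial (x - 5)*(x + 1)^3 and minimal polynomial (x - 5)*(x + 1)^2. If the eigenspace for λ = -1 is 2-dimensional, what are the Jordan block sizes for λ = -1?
Block sizes for λ = -1: [2, 1]

Step 1 — from the characteristic polynomial, algebraic multiplicity of λ = -1 is 3. From dim ker(A − (-1)·I) = 2, there are exactly 2 Jordan blocks for λ = -1.
Step 2 — from the minimal polynomial, the factor (x + 1)^2 tells us the largest block for λ = -1 has size 2.
Step 3 — with total size 3, 2 blocks, and largest block 2, the block sizes (in nonincreasing order) are [2, 1].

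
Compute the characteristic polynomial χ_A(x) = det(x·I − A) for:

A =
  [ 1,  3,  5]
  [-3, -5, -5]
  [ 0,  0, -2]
x^3 + 6*x^2 + 12*x + 8

Expanding det(x·I − A) (e.g. by cofactor expansion or by noting that A is similar to its Jordan form J, which has the same characteristic polynomial as A) gives
  χ_A(x) = x^3 + 6*x^2 + 12*x + 8
which factors as (x + 2)^3. The eigenvalues (with algebraic multiplicities) are λ = -2 with multiplicity 3.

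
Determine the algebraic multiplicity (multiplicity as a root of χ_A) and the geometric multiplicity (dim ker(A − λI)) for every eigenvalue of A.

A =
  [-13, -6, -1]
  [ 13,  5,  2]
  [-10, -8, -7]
λ = -5: alg = 3, geom = 1

Step 1 — factor the characteristic polynomial to read off the algebraic multiplicities:
  χ_A(x) = (x + 5)^3

Step 2 — compute geometric multiplicities via the rank-nullity identity g(λ) = n − rank(A − λI):
  rank(A − (-5)·I) = 2, so dim ker(A − (-5)·I) = n − 2 = 1

Summary:
  λ = -5: algebraic multiplicity = 3, geometric multiplicity = 1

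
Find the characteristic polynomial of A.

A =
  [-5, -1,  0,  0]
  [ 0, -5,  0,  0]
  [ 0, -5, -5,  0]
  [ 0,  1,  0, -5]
x^4 + 20*x^3 + 150*x^2 + 500*x + 625

Expanding det(x·I − A) (e.g. by cofactor expansion or by noting that A is similar to its Jordan form J, which has the same characteristic polynomial as A) gives
  χ_A(x) = x^4 + 20*x^3 + 150*x^2 + 500*x + 625
which factors as (x + 5)^4. The eigenvalues (with algebraic multiplicities) are λ = -5 with multiplicity 4.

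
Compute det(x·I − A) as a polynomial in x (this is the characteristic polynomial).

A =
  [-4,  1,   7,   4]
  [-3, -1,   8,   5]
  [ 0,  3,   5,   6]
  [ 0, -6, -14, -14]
x^4 + 14*x^3 + 72*x^2 + 160*x + 128

Expanding det(x·I − A) (e.g. by cofactor expansion or by noting that A is similar to its Jordan form J, which has the same characteristic polynomial as A) gives
  χ_A(x) = x^4 + 14*x^3 + 72*x^2 + 160*x + 128
which factors as (x + 2)*(x + 4)^3. The eigenvalues (with algebraic multiplicities) are λ = -4 with multiplicity 3, λ = -2 with multiplicity 1.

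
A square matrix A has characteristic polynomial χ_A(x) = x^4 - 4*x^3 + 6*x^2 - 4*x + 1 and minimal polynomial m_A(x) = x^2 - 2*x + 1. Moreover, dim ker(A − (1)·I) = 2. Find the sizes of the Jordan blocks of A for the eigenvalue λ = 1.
Block sizes for λ = 1: [2, 2]

Step 1 — from the characteristic polynomial, algebraic multiplicity of λ = 1 is 4. From dim ker(A − (1)·I) = 2, there are exactly 2 Jordan blocks for λ = 1.
Step 2 — from the minimal polynomial, the factor (x − 1)^2 tells us the largest block for λ = 1 has size 2.
Step 3 — with total size 4, 2 blocks, and largest block 2, the block sizes (in nonincreasing order) are [2, 2].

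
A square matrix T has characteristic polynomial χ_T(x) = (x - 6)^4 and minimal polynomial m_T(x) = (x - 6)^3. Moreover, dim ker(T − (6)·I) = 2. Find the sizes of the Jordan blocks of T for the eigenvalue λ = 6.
Block sizes for λ = 6: [3, 1]

Step 1 — from the characteristic polynomial, algebraic multiplicity of λ = 6 is 4. From dim ker(T − (6)·I) = 2, there are exactly 2 Jordan blocks for λ = 6.
Step 2 — from the minimal polynomial, the factor (x − 6)^3 tells us the largest block for λ = 6 has size 3.
Step 3 — with total size 4, 2 blocks, and largest block 3, the block sizes (in nonincreasing order) are [3, 1].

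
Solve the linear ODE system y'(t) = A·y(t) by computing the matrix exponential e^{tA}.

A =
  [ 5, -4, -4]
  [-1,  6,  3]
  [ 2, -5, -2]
e^{tA} =
  [2*t*exp(3*t) + exp(3*t), -4*t*exp(3*t), -4*t*exp(3*t)]
  [t^2*exp(3*t)/2 - t*exp(3*t), -t^2*exp(3*t) + 3*t*exp(3*t) + exp(3*t), -t^2*exp(3*t) + 3*t*exp(3*t)]
  [-t^2*exp(3*t)/2 + 2*t*exp(3*t), t^2*exp(3*t) - 5*t*exp(3*t), t^2*exp(3*t) - 5*t*exp(3*t) + exp(3*t)]

Strategy: write A = P · J · P⁻¹ where J is a Jordan canonical form, so e^{tA} = P · e^{tJ} · P⁻¹, and e^{tJ} can be computed block-by-block.

A has Jordan form
J =
  [3, 1, 0]
  [0, 3, 1]
  [0, 0, 3]
(up to reordering of blocks).

Per-block formulas:
  For a 3×3 Jordan block J_3(3): exp(t · J_3(3)) = e^(3t)·(I + t·N + (t^2/2)·N^2), where N is the 3×3 nilpotent shift.

After assembling e^{tJ} and conjugating by P, we get:

e^{tA} =
  [2*t*exp(3*t) + exp(3*t), -4*t*exp(3*t), -4*t*exp(3*t)]
  [t^2*exp(3*t)/2 - t*exp(3*t), -t^2*exp(3*t) + 3*t*exp(3*t) + exp(3*t), -t^2*exp(3*t) + 3*t*exp(3*t)]
  [-t^2*exp(3*t)/2 + 2*t*exp(3*t), t^2*exp(3*t) - 5*t*exp(3*t), t^2*exp(3*t) - 5*t*exp(3*t) + exp(3*t)]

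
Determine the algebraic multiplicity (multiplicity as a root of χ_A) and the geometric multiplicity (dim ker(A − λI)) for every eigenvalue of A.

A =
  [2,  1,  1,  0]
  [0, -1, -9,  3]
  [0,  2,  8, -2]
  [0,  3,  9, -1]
λ = 2: alg = 4, geom = 2

Step 1 — factor the characteristic polynomial to read off the algebraic multiplicities:
  χ_A(x) = (x - 2)^4

Step 2 — compute geometric multiplicities via the rank-nullity identity g(λ) = n − rank(A − λI):
  rank(A − (2)·I) = 2, so dim ker(A − (2)·I) = n − 2 = 2

Summary:
  λ = 2: algebraic multiplicity = 4, geometric multiplicity = 2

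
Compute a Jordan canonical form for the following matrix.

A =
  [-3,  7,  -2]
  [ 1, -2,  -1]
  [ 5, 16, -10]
J_3(-5)

The characteristic polynomial is
  det(x·I − A) = x^3 + 15*x^2 + 75*x + 125 = (x + 5)^3

Eigenvalues and multiplicities (the geometric multiplicity of λ is n − rank(A − λI), which equals the number of Jordan blocks for λ):
  λ = -5: algebraic multiplicity = 3, geometric multiplicity = 1

Determining the block sizes for each eigenvalue:
  λ = -5: one block (gm = 1), so the single block has size am = 3 → block sizes [3]

Assembling the blocks gives a Jordan form
J =
  [-5,  1,  0]
  [ 0, -5,  1]
  [ 0,  0, -5]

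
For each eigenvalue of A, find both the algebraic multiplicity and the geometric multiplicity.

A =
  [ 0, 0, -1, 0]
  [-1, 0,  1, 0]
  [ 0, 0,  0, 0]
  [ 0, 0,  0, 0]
λ = 0: alg = 4, geom = 2

Step 1 — factor the characteristic polynomial to read off the algebraic multiplicities:
  χ_A(x) = x^4

Step 2 — compute geometric multiplicities via the rank-nullity identity g(λ) = n − rank(A − λI):
  rank(A − (0)·I) = 2, so dim ker(A − (0)·I) = n − 2 = 2

Summary:
  λ = 0: algebraic multiplicity = 4, geometric multiplicity = 2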